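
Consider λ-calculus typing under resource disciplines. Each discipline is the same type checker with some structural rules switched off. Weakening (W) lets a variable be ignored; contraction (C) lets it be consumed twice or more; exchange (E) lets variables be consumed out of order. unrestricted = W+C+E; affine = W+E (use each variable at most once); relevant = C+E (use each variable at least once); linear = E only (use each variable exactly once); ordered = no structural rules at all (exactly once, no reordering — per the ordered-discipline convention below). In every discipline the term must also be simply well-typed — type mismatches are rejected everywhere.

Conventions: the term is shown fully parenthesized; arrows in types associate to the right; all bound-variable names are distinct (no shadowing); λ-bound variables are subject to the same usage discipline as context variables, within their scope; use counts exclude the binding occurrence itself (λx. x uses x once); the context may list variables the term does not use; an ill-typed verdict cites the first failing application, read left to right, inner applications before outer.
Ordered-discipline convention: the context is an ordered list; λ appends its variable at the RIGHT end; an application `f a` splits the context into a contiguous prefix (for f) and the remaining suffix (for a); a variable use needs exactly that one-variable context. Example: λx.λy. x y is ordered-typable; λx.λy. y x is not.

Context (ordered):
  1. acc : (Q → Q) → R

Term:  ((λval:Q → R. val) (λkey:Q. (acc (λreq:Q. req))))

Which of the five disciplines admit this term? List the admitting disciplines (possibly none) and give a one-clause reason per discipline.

accepted by: affine, unrestricted
counts: acc: 1, val [bound]: 1, key [bound]: 0, req [bound]: 1
uses in reading order: val, acc, req
typing: well-typed at Q → R
ordered ✗ (key never used (weakening))
linear ✗ (key never used (weakening))
affine ✓ (no duplicate uses among acc, val, key, req)
relevant ✗ (key never used (weakening))
unrestricted ✓ (simply typable at Q → R; W, C, E all held)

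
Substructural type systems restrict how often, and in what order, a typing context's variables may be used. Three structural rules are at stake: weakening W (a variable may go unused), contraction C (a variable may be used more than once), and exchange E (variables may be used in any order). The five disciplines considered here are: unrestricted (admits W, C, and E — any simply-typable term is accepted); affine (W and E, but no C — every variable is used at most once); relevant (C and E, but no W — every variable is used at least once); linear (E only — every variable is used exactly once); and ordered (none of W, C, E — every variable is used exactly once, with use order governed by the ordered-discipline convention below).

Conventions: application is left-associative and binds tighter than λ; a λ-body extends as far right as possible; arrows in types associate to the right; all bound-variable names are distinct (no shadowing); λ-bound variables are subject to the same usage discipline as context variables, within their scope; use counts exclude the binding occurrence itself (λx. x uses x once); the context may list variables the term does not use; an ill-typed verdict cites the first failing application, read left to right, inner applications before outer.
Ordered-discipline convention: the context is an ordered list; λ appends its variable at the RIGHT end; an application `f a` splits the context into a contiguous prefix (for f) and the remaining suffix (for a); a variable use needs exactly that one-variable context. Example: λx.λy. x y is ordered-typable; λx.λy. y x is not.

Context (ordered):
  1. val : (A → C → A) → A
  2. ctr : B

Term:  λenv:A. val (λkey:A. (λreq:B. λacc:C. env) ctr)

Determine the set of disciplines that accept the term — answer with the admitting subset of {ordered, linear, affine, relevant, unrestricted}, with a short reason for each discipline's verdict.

accepted by: affine, unrestricted
use counts: val=1, ctr=1, env (bound)=1, key (bound)=0, req (bound)=0, acc (bound)=0
order of uses: val, env, ctr
typing: well-typed — term : A → A
ordered: ✗, key, req, acc never used (weakening)
linear: ✗, key, req, acc never used (weakening)
affine: ✓, none of val, ctr, env, key, req, acc used more than once
relevant: ✗, key, req, acc never used (weakening)
unrestricted: ✓, simply typable at A → A; W, C, E all held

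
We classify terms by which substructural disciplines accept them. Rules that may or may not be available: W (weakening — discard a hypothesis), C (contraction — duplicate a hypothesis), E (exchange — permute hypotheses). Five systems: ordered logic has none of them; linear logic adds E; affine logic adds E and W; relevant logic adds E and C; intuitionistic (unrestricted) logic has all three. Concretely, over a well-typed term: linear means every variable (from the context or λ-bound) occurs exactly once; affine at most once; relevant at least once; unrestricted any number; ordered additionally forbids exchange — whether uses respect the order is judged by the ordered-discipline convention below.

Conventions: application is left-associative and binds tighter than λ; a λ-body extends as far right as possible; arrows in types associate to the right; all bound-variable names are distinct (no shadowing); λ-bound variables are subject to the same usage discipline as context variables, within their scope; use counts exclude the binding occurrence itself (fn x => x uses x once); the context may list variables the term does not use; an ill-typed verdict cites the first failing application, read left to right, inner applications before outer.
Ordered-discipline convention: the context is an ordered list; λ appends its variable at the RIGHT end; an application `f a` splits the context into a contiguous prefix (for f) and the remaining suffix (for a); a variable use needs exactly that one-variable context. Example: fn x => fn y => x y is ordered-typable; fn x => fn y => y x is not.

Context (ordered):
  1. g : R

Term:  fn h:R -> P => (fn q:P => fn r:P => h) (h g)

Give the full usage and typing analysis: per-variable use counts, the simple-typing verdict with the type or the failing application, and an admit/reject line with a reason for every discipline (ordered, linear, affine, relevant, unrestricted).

variable uses: g=1; h (bound)=2; q (bound)=0; r (bound)=0
uses in reading order: h, h, g
typing: well-typed at (R -> P) -> P -> R -> P
ordered: ✗, uses contraction: h ×2; q, r never used (weakening)
linear: ✗, uses contraction: h ×2; q, r never used (weakening)
affine: ✗, uses contraction: h ×2
relevant: ✗, q, r never used (weakening)
unrestricted: ✓, typability at (R -> P) -> P -> R -> P is all that's needed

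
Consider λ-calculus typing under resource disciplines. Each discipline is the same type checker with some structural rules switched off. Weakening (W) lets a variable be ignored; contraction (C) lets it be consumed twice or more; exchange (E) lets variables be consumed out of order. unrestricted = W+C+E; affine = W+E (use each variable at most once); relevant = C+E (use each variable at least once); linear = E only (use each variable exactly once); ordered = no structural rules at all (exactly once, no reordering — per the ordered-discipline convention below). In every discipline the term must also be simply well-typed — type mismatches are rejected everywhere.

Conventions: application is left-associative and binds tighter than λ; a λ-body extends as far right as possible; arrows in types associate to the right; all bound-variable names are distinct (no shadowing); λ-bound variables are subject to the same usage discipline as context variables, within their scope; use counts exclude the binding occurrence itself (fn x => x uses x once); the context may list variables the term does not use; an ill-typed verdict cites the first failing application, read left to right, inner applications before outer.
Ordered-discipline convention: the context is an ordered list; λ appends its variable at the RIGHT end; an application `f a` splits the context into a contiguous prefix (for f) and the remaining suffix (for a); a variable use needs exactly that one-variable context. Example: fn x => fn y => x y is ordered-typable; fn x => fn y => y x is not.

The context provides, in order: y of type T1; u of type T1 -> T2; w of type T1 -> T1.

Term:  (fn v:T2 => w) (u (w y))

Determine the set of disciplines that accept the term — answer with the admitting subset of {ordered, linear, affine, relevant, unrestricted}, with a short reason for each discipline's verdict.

admitted by: unrestricted
use counts: y: 1, u: 1, w: 2, v [bound]: 0
use order (left to right): w, u, w, y
typing: ✓ — T1 -> T1
ordered: ✗ — repeated use of w ×2; v never used (weakening)
linear: ✗ — repeated use of w ×2; v never used (weakening)
affine: ✗ — repeated use of w ×2
relevant: ✗ — v never used (weakening)
unrestricted: ✓ — typability at T1 -> T1 is all that's needed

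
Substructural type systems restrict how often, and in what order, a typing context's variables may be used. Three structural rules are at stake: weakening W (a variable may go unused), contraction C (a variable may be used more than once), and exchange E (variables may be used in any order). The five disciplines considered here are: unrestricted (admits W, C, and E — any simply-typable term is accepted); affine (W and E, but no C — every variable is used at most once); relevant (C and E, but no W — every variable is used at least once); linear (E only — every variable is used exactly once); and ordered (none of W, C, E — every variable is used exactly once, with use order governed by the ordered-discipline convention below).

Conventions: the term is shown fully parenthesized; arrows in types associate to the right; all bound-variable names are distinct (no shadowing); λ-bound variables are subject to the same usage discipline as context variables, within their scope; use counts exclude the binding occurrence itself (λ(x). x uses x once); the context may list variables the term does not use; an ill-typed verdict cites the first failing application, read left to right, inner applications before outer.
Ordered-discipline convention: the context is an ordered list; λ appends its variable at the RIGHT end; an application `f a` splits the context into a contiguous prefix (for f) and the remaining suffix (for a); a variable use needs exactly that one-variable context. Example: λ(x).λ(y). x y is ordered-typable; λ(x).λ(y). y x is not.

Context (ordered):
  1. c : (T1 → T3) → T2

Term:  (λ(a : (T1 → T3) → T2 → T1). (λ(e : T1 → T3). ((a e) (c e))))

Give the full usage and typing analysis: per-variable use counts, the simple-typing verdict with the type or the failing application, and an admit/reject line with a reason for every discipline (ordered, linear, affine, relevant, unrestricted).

usage: c: 1×, a [bound]: 1×, e [bound]: 2×
use order (left to right): a, e, c, e
typing: well-typed — term : ((T1 → T3) → T2 → T1) → (T1 → T3) → T1
ordered: ✗, uses contraction: e ×2
linear: ✗, uses contraction: e ×2
affine: ✗, uses contraction: e ×2
relevant: ✓, none of c, a, e goes unused
unrestricted: ✓, well-typed at ((T1 → T3) → T2 → T1) → (T1 → T3) → T1; no restrictions here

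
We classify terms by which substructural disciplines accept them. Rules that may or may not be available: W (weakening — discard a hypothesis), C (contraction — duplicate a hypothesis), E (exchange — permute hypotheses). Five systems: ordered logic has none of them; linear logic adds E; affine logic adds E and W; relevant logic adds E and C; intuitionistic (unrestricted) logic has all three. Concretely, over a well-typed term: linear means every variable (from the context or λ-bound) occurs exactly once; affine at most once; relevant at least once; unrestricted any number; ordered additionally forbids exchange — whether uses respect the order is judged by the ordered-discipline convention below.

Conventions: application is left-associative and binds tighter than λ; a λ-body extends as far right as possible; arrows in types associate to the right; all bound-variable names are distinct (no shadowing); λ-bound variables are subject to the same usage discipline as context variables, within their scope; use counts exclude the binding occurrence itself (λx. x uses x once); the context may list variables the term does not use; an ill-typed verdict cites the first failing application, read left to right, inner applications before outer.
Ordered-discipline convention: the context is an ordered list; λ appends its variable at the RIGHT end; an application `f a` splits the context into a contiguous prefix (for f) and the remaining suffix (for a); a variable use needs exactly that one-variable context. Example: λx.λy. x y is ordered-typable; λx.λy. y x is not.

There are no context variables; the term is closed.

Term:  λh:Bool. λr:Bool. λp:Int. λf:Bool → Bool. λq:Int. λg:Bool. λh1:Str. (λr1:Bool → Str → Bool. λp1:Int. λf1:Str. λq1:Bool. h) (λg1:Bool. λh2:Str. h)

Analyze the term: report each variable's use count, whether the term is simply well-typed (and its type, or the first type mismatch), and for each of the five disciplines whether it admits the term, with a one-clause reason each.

use counts: h (λ-bound) ×2; r (λ-bound) ×0; p (λ-bound) ×0; f (λ-bound) ×0; q (λ-bound) ×0; g (λ-bound) ×0; h1 (λ-bound) ×0; r1 (λ-bound) ×0; p1 (λ-bound) ×0; f1 (λ-bound) ×0; q1 (λ-bound) ×0; g1 (λ-bound) ×0; h2 (λ-bound) ×0
left-to-right use order: h, h
typing: well-typed — term : Bool → Bool → Int → (Bool → Bool) → Int → Bool → Str → Int → Str → Bool → Bool
ordered ✗ (h ×2 used more than once (contraction); r, p, f, q, g, h1, r1, p1, f1, q1, g1, h2 left unused)
linear ✗ (h ×2 used more than once (contraction); r, p, f, q, g, h1, r1, p1, f1, q1, g1, h2 left unused)
affine ✗ (h ×2 used more than once (contraction))
relevant ✗ (r, p, f, q, g, h1, r1, p1, f1, q1, g1, h2 left unused)
unrestricted ✓ (typability at Bool → Bool → Int → (Bool → Bool) → Int → Bool → Str → Int → Str → Bool → Bool is all that's needed)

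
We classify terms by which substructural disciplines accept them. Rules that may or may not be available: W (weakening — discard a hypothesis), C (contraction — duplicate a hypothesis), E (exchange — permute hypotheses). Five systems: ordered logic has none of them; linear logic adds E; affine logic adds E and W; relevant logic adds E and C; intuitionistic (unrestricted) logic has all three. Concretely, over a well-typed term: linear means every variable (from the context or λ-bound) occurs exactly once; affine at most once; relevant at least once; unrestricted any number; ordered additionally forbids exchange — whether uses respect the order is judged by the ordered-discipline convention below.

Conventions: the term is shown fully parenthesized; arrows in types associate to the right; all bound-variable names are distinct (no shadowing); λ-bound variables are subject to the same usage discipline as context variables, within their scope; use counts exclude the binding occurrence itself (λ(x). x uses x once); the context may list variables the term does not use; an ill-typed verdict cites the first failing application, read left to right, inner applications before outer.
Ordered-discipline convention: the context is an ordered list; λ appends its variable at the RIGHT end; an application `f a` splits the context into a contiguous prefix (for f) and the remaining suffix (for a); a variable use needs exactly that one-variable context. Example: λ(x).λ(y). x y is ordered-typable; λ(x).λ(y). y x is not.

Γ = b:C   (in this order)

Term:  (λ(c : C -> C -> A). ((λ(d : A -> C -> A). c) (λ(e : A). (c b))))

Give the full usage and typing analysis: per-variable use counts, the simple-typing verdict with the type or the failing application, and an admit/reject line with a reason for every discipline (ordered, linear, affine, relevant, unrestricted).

use counts: b ×1; c (bound) ×2; d (bound) ×0; e (bound) ×0
use order (left to right): c, c, b
typing: the term checks, with type (C -> C -> A) -> C -> C -> A
ordered: ✗, needs contraction — c ×2; d, e left unused
linear: ✗, needs contraction — c ×2; d, e left unused
affine: ✗, needs contraction — c ×2
relevant: ✗, d, e left unused
unrestricted: ✓, simply typable at (C -> C -> A) -> C -> C -> A; W, C, E all held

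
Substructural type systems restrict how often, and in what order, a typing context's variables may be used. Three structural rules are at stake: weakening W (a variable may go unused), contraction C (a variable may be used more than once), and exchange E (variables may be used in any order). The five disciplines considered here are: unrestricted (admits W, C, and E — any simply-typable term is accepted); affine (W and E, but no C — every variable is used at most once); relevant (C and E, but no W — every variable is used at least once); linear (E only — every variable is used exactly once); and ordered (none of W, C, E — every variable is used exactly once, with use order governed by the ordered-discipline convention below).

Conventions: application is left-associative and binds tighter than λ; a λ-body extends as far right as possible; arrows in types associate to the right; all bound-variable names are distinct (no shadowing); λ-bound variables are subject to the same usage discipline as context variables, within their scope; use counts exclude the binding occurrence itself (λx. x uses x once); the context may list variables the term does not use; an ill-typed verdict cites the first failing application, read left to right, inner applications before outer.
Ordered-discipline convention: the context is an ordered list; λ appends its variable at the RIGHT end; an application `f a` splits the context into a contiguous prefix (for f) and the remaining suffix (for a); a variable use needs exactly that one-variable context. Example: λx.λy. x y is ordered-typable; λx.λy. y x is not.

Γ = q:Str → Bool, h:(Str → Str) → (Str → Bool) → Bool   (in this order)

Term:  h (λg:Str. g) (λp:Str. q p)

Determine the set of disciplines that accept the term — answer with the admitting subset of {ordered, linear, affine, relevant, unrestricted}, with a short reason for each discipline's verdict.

admitted by: linear, affine, relevant, unrestricted
usage: q: 1×; h: 1×; g [bound]: 1×; p [bound]: 1×
left-to-right use order: h, g, q, p
typing: well-typed at Bool
ordered: ✗ — no contiguous prefix/suffix split fits h, g, q, p
linear: ✓ — q, h, g, p: one use apiece
affine: ✓ — none of q, h, g, p used more than once
relevant: ✓ — q, h, g, p: all used, weakening unneeded
unrestricted: ✓ — well-typed at Bool; no restrictions here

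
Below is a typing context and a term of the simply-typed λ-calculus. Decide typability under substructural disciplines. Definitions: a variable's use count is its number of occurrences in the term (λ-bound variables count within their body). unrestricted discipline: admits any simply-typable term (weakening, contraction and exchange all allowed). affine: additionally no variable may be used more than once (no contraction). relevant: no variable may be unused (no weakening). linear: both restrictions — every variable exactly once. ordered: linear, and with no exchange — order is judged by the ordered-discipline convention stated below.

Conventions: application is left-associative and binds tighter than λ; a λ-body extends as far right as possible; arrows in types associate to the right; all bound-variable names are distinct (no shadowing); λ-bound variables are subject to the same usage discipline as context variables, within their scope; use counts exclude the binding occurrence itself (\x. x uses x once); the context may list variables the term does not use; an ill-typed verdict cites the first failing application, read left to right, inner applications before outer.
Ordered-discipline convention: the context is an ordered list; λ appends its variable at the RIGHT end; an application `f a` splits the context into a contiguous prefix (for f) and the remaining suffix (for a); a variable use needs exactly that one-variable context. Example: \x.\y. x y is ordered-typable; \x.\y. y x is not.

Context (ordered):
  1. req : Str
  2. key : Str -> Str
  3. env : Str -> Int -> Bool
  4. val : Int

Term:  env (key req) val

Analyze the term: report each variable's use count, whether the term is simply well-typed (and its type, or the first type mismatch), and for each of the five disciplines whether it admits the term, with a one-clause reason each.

variable uses: req: 1; key: 1; env: 1; val: 1
order of uses: env, key, req, val
typing: ✓ — Bool
ordered ✗ (no ordered split (uses run env, key, req, val))
linear ✓ (req, key, env, val: one use apiece)
affine ✓ (none of req, key, env, val used more than once)
relevant ✓ (every one of req, key, env, val appears)
unrestricted ✓ (type-checks (Bool) and nothing is barred)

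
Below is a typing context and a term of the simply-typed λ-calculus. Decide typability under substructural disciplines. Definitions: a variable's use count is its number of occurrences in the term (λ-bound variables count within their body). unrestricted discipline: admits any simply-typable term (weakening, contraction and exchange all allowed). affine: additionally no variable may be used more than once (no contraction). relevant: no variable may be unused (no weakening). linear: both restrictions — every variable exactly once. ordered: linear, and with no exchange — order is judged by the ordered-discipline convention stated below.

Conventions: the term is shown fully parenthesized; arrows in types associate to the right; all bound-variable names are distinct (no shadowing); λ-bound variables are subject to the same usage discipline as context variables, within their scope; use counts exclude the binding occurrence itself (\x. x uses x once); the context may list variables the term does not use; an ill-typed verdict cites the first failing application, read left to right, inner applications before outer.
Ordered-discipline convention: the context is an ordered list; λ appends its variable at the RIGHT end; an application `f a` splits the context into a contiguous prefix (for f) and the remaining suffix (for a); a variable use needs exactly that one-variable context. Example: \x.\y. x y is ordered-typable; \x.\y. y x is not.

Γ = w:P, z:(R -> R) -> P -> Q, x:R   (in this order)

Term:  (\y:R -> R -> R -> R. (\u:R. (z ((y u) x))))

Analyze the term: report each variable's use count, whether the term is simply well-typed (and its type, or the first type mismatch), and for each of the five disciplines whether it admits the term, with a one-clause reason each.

usage: w ×0; z ×1; x ×1; y [bound] ×1; u [bound] ×1
use order (left to right): z, y, u, x
typing: ✓ — (R -> R -> R -> R) -> R -> P -> Q
ordered: ✗, w never used (weakening)
linear: ✗, w never used (weakening)
affine: ✓, no duplicate uses among w, z, x, y, u
relevant: ✗, w never used (weakening)
unrestricted: ✓, type-checks ((R -> R -> R -> R) -> R -> P -> Q) and nothing is barred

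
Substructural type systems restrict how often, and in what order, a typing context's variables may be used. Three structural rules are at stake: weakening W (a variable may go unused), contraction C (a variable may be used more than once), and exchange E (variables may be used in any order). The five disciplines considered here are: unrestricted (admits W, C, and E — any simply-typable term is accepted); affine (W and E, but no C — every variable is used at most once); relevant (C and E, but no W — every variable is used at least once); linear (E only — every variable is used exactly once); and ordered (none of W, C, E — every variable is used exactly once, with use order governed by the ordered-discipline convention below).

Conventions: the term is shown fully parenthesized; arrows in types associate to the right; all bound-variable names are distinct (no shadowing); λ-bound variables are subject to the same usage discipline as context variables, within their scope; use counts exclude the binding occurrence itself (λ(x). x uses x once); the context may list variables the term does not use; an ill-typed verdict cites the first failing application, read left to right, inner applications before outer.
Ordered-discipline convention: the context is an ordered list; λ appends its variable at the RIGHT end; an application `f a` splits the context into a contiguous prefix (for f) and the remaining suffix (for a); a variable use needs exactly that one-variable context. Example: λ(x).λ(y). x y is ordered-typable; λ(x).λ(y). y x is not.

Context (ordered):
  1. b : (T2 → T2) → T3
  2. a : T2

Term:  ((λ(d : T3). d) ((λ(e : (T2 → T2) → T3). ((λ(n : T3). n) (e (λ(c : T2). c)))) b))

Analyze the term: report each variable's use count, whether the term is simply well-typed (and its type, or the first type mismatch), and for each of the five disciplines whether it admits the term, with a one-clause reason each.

counts: b=1; a=0; d (λ-bound)=1; e (λ-bound)=1; n (λ-bound)=1; c (λ-bound)=1
use order (left to right): d, n, e, c, b
typing: well-typed — term : T3
ordered: ✗, unused: a — weakening required
linear: ✗, unused: a — weakening required
affine: ✓, none of b, a, d, e, n, c used more than once
relevant: ✗, unused: a — weakening required
unrestricted: ✓, typability at T3 is all that's needed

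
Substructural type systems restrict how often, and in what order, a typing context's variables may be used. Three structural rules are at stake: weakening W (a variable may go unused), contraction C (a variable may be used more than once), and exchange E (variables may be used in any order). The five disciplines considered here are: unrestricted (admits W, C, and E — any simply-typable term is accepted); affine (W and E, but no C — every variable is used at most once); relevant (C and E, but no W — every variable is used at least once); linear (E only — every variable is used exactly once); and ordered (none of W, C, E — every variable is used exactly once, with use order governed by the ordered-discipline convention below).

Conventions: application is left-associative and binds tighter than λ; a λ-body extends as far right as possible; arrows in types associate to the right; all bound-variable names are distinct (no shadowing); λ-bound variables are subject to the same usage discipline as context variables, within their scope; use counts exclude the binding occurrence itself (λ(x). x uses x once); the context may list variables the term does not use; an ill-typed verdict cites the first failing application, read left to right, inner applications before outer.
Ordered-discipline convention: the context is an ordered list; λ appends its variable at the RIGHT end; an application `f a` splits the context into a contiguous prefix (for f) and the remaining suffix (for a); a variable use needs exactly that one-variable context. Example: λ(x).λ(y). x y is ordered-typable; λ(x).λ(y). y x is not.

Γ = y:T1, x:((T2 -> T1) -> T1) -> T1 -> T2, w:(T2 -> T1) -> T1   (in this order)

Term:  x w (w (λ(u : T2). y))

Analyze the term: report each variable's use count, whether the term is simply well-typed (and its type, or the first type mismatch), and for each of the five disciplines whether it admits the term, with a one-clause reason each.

usage: y=1, x=1, w=2, u (bound)=0
uses in reading order: x, w, w, y
typing: the term checks, with type T2
ordered ✗ (repeated use of w ×2; u left unused)
linear ✗ (repeated use of w ×2; u left unused)
affine ✗ (repeated use of w ×2)
relevant ✗ (u left unused)
unrestricted ✓ (typability at T2 is all that's needed)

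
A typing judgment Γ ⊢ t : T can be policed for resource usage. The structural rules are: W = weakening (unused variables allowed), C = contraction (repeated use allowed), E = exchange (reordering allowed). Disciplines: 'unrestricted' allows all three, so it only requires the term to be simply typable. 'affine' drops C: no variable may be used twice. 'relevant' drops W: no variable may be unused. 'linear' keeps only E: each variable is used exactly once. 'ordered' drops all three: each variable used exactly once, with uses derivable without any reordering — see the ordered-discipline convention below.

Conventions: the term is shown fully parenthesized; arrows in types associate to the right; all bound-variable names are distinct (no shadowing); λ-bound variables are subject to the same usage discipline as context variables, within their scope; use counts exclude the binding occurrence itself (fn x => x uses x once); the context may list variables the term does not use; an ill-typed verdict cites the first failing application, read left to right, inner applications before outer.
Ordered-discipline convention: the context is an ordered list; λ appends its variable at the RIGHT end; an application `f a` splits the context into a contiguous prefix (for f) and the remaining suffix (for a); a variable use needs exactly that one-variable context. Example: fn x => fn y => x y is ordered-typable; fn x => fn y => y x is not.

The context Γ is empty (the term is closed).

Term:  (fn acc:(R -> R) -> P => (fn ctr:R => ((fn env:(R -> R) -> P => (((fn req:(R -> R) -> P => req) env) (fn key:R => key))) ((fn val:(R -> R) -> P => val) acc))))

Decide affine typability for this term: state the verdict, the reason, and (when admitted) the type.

yes — none of acc, ctr, env, req, key, val used more than once; term : ((R -> R) -> P) -> R -> P
use counts: acc [bound]=1, ctr [bound]=0, env [bound]=1, req [bound]=1, key [bound]=1, val [bound]=1
uses in reading order: req, env, key, val, acc
typing: the term checks, with type ((R -> R) -> P) -> R -> P
all disciplines: ordered ✗ | linear ✗ | affine ✓ | relevant ✗ | unrestricted ✓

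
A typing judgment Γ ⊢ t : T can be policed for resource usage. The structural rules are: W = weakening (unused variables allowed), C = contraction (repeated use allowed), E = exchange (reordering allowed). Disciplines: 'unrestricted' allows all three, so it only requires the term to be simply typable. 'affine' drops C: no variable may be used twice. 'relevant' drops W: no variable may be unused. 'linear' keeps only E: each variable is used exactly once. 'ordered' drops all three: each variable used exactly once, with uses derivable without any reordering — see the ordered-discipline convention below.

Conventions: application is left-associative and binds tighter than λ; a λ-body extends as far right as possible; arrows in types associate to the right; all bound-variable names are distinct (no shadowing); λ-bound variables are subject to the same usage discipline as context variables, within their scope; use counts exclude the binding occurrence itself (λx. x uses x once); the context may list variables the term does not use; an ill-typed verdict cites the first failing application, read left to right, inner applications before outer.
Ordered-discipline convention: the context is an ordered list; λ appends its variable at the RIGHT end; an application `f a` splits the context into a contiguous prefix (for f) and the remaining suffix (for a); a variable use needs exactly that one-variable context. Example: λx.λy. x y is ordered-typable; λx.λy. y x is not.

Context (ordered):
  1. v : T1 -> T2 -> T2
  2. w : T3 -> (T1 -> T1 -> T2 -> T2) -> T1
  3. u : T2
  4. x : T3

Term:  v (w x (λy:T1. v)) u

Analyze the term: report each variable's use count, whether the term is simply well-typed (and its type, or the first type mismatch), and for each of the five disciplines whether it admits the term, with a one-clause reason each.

variable uses: v: 2×; w: 1×; u: 1×; x: 1×; y (bound): 0×
use order (left to right): v, w, x, v, u
typing: the term checks, with type T2
ordered: ✗, uses contraction: v ×2; y left unused
linear: ✗, uses contraction: v ×2; y left unused
affine: ✗, uses contraction: v ×2
relevant: ✗, y left unused
unrestricted: ✓, typability at T2 is all that's needed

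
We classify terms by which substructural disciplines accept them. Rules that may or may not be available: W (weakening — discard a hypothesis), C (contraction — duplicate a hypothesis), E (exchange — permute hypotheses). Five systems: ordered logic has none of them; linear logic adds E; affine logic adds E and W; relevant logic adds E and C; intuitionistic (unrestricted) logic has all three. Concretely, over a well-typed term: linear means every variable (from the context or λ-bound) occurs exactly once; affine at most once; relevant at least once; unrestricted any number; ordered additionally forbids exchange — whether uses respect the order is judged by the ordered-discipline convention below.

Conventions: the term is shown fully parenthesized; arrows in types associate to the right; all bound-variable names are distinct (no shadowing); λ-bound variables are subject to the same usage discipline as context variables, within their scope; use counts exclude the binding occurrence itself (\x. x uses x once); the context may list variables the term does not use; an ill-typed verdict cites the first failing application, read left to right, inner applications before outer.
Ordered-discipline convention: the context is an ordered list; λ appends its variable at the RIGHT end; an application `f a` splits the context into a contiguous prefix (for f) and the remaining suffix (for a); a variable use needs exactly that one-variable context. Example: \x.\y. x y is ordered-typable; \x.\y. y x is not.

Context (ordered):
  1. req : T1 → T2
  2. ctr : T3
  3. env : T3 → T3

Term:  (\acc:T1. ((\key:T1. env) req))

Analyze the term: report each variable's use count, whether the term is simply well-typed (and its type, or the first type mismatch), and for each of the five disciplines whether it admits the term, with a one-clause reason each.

usage: req ×1, ctr ×0, env ×1, acc (λ-bound) ×0, key (λ-bound) ×0
uses in reading order: env, req
typing: ill-typed: an argument T1 → T2 mismatches the expected T1
ordered ✗ (the type mismatch rejects it)
linear ✗ (not simply typable)
affine ✗ (fails simple typing)
relevant ✗ (a type mismatch blocks all five)
unrestricted ✗ (the type mismatch rejects it)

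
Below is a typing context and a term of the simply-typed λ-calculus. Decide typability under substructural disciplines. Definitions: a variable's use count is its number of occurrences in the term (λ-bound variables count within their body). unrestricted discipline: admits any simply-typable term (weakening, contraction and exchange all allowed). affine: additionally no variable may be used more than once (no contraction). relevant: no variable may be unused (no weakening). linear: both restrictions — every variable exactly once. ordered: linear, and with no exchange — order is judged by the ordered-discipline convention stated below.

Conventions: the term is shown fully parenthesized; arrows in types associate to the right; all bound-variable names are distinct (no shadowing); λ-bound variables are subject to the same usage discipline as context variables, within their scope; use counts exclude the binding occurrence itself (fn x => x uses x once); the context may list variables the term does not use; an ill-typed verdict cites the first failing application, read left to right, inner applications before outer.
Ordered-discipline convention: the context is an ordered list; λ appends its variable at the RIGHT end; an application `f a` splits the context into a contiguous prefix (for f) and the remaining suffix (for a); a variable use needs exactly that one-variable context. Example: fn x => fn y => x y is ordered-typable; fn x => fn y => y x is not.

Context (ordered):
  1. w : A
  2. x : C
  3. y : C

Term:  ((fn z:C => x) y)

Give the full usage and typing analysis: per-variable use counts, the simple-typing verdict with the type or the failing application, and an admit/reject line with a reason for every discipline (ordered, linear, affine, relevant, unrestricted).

variable uses: w: 0×; x: 1×; y: 1×; z [bound]: 0×
use order (left to right): x, y
typing: well-typed — term : C
ordered: ✗ — needs weakening: w, z unused
linear: ✗ — needs weakening: w, z unused
affine: ✓ — none of w, x, y, z used more than once
relevant: ✗ — needs weakening: w, z unused
unrestricted: ✓ — simply typable at C; W, C, E all held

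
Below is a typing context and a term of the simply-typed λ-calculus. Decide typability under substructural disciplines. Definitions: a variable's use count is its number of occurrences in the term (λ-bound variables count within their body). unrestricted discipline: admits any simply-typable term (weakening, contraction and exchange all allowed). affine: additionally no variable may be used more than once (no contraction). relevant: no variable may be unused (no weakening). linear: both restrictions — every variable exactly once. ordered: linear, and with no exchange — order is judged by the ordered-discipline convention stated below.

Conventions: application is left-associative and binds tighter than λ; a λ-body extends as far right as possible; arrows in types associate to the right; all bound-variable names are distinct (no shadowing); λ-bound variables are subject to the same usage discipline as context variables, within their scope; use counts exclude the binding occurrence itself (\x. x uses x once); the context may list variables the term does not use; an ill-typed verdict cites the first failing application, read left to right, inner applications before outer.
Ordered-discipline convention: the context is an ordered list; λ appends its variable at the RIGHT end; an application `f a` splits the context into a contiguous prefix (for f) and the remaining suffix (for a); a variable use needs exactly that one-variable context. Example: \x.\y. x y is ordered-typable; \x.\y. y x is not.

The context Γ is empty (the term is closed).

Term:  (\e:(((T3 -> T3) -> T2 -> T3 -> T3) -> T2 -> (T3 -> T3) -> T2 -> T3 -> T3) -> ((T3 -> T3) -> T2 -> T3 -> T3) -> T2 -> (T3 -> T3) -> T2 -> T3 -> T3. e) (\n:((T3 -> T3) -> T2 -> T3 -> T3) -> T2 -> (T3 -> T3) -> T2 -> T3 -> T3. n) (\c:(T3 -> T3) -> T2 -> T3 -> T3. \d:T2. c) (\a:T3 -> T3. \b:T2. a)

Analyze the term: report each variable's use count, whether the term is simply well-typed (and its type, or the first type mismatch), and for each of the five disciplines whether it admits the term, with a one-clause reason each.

counts: e [bound]: 1×; n [bound]: 1×; c [bound]: 1×; d [bound]: 0×; a [bound]: 1×; b [bound]: 0×
order of uses: e, n, c, a
typing: the term checks, with type T2 -> (T3 -> T3) -> T2 -> T3 -> T3
ordered: ✗, needs weakening: d, b unused
linear: ✗, needs weakening: d, b unused
affine: ✓, no duplicate uses among e, n, c, d, a, b
relevant: ✗, needs weakening: d, b unused
unrestricted: ✓, typability at T2 -> (T3 -> T3) -> T2 -> T3 -> T3 is all that's needed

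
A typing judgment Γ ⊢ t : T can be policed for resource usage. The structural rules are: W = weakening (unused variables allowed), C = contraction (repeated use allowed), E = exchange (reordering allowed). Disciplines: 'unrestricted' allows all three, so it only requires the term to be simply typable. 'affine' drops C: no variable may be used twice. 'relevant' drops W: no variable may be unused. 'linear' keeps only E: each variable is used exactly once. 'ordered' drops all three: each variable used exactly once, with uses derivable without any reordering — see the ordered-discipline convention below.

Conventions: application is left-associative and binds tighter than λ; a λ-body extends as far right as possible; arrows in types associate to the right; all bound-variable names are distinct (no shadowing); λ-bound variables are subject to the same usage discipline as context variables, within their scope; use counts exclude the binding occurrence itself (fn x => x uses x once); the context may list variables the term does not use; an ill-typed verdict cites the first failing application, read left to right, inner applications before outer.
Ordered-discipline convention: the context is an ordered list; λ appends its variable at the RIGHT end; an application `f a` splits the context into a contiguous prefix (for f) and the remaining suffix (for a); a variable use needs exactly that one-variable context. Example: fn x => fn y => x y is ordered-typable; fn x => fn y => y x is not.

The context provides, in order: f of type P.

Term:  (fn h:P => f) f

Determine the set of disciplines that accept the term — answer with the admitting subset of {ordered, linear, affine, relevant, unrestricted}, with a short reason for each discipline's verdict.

admitting disciplines: unrestricted
use counts: f: 2, h [bound]: 0
order of uses: f, f
typing: well-typed — term : P
ordered: ✗, uses contraction: f ×2; h never used (weakening)
linear: ✗, uses contraction: f ×2; h never used (weakening)
affine: ✗, uses contraction: f ×2
relevant: ✗, h never used (weakening)
unrestricted: ✓, type-checks (P) and nothing is barred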